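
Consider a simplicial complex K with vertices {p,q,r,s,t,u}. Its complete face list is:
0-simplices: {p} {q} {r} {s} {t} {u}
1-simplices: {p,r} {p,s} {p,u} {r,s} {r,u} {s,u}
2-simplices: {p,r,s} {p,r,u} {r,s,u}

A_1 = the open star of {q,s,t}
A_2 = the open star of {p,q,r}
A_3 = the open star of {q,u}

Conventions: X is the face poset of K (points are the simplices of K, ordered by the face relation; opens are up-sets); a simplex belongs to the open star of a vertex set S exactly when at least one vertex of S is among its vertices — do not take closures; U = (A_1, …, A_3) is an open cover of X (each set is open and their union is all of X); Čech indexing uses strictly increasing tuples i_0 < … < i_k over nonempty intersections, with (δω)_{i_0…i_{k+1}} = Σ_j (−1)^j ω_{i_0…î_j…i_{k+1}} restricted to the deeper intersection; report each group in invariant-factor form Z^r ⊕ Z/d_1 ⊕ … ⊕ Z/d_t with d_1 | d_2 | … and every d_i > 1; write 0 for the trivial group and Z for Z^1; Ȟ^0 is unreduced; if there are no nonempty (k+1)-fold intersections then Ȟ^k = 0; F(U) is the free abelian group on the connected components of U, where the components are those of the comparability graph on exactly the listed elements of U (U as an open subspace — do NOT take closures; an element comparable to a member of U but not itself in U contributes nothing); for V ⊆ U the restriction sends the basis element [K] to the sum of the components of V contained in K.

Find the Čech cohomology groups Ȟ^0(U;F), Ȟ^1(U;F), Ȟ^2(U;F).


nerve of the cover:
  A1={{q},{s},{t},{p,s},{r,s},{s,u},{p,r,s},{r,s,u}} A2={{p},{q},{r},{p,r},{p,s},{p,u},{r,s},{r,u},{p,r,s},{p,r,u},{r,s,u}} A3={{q},{u},{p,u},{r,u},{s,u},{p,r,u},{r,s,u}}
  A12={{q},{p,s},{r,s},{p,r,s},{r,s,u}} A13={{q},{s,u},{r,s,u}} A23={{q},{p,u},{r,u},{p,r,u},{r,s,u}}
  A123={{q},{r,s,u}}
components per intersection:
  A1: {{q}} {{s},{p,s},{r,s},{s,u},{p,r,s},{r,s,u}} {{t}}
  A2: {{p},{r},{p,r},{p,s},{p,u},{r,s},{r,u},{p,r,s},{p,r,u},{r,s,u}} {{q}}
  A3: {{q}} {{u},{p,u},{r,u},{s,u},{p,r,u},{r,s,u}}
  A12: {{q}} {{p,s},{r,s},{p,r,s},{r,s,u}}
  A13: {{q}} {{s,u},{r,s,u}}
  A23: {{q}} {{p,u},{r,u},{p,r,u},{r,s,u}}
  A123: {{q}} {{r,s,u}}
C dims 7,6,2; δ0: rk 4, SNF 1^4; δ1: rk 2, SNF 1^2
Ȟ^0 = (7 − 4) − 0 = 3, so Ȟ^0 ≅ Z^3
Ȟ^1 = (6 − 2) − 4 = 0, so Ȟ^1 ≅ 0
Ȟ^2 = (2 − 0) − 2 = 0, so Ȟ^2 ≅ 0

Ȟ^0(U;F) ≅ Z^3, Ȟ^1(U;F) ≅ 0 and Ȟ^2(U;F) ≅ 0


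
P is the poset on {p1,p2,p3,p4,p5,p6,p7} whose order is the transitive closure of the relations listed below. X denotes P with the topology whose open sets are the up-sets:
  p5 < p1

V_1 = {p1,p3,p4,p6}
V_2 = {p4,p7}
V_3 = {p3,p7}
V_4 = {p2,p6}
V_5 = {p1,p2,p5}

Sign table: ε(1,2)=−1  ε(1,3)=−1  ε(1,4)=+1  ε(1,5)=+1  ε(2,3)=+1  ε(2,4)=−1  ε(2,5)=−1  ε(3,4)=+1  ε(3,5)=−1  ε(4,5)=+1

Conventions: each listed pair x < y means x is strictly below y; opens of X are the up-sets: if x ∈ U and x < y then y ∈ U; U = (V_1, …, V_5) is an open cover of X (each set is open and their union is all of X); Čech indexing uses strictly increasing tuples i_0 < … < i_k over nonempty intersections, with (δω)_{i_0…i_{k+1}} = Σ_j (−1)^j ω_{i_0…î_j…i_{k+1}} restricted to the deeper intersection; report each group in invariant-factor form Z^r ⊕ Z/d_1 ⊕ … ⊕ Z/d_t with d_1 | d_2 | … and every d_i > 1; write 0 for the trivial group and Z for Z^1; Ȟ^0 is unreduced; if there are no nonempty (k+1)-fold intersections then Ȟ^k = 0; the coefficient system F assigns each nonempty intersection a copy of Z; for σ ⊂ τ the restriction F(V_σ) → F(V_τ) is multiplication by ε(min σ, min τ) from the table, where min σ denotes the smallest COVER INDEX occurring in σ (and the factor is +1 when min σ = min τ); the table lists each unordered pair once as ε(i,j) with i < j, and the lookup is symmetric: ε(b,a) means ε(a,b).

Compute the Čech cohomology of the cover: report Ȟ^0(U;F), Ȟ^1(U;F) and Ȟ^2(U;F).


nonempty intersections:
  V12={p4} V13={p3} V14={p6} V15={p1} V23={p7} V45={p2}
C dims 5,6; δ0: rk 4, SNF 1^4
Ȟ^0: (5−4)−0=1 ⇒ Z
Ȟ^1: (6−0)−4=2 ⇒ Z^2
Ȟ^2: (0−0)−0=0 ⇒ 0

Ȟ^0 = Z,  Ȟ^1 = Z^2,  Ȟ^2 = 0


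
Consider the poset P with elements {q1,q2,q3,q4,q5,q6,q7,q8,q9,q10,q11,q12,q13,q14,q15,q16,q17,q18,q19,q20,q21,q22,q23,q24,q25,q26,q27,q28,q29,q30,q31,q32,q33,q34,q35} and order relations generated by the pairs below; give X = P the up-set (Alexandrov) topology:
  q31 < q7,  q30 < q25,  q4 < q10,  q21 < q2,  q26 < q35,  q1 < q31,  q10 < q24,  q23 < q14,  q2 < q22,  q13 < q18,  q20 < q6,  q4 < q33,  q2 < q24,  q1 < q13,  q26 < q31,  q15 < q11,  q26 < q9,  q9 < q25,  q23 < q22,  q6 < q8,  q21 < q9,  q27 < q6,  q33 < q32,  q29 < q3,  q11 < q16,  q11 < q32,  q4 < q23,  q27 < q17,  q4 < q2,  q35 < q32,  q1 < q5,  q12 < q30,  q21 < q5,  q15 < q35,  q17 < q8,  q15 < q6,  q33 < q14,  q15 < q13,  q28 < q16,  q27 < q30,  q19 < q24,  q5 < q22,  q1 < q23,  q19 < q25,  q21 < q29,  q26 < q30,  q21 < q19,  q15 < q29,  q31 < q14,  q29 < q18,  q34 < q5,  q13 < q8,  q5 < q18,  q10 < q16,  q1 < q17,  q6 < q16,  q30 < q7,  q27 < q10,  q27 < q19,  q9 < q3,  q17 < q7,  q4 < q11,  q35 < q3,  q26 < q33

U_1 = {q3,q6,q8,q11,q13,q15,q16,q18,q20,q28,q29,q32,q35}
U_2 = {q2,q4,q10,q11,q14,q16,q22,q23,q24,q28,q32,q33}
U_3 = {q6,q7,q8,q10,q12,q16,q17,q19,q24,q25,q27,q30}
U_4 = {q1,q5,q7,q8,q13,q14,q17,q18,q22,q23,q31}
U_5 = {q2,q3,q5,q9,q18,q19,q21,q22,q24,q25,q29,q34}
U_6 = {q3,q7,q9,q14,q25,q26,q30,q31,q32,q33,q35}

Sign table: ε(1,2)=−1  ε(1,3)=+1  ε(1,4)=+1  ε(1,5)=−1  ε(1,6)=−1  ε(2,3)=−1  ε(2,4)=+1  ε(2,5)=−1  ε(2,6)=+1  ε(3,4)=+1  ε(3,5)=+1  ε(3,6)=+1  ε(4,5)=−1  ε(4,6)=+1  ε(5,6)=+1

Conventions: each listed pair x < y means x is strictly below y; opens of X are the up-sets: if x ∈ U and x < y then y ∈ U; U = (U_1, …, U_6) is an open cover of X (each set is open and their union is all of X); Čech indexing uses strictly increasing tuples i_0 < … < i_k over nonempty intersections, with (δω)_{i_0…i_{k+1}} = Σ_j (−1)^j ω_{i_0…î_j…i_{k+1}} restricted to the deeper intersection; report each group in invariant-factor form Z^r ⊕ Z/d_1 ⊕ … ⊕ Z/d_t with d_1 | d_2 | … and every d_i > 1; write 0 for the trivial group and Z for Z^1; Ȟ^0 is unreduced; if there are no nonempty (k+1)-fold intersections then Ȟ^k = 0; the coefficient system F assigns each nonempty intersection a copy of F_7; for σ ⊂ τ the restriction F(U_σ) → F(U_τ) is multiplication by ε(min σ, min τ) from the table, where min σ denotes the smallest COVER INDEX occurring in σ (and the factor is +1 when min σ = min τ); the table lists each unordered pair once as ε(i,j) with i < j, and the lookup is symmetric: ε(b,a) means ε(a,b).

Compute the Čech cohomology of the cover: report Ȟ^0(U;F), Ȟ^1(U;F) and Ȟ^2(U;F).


Ȟ^0(U;F) ≅ 0; Ȟ^1(U;F) ≅ 0; Ȟ^2(U;F) ≅ Z/7

nonempty intersections:
  U12={q11,q16,q28,q32} U13={q6,q8,q16} U14={q8,q13,q18} U15={q3,q18,q29} U16={q3,q32,q35} U23={q10,q16,q24} U24={q14,q22,q23} U25={q2,q22,q24} U26={q14,q32,q33} U34={q7,q8,q17} U35={q19,q24,q25} U36={q7,q25,q30} U45={q5,q18,q22} U46={q7,q14,q31} U56={q3,q9,q25}
  U123={q16} U126={q32} U134={q8} U145={q18} U156={q3} U235={q24} U245={q22} U246={q14} U346={q7} U356={q25}
C dims 6,15,10; δ0: rk_F7 6; δ1: rk_F7 9
Ȟ^0: (6−6)−0=0 ⇒ 0
Ȟ^1: (15−9)−6=0 ⇒ 0
Ȟ^2: (10−0)−9=1 ⇒ Z/7


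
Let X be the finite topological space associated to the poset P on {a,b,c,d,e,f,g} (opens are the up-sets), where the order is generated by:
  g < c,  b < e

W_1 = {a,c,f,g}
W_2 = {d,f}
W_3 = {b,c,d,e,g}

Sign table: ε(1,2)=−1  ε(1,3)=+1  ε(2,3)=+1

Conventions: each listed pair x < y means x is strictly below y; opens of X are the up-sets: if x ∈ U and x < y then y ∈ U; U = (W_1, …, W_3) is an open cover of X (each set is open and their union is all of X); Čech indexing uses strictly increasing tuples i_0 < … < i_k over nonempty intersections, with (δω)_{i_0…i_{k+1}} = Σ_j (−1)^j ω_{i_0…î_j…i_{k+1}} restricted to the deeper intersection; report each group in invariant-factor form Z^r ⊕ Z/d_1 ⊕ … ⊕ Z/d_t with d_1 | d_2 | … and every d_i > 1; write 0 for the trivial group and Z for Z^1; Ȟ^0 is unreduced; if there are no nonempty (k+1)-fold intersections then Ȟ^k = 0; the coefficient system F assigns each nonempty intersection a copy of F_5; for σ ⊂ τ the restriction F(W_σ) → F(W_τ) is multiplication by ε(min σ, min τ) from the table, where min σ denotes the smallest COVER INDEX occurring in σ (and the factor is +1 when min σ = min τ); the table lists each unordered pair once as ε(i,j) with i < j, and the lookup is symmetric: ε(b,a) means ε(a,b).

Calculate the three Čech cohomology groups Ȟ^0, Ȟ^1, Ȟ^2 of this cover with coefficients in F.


Ȟ^0 ≅ 0,  Ȟ^1 ≅ 0,  Ȟ^2 ≅ 0

nerve simplices:
  W12={f} W13={c,g} W23={d}
C dims 3,3; δ0: rk_F5 3
degree 0: 3−3−0 = 0 → Ȟ^0 ≅ 0
degree 1: 3−0−3 = 0 → Ȟ^1 ≅ 0
degree 2: 0−0−0 = 0 → Ȟ^2 ≅ 0


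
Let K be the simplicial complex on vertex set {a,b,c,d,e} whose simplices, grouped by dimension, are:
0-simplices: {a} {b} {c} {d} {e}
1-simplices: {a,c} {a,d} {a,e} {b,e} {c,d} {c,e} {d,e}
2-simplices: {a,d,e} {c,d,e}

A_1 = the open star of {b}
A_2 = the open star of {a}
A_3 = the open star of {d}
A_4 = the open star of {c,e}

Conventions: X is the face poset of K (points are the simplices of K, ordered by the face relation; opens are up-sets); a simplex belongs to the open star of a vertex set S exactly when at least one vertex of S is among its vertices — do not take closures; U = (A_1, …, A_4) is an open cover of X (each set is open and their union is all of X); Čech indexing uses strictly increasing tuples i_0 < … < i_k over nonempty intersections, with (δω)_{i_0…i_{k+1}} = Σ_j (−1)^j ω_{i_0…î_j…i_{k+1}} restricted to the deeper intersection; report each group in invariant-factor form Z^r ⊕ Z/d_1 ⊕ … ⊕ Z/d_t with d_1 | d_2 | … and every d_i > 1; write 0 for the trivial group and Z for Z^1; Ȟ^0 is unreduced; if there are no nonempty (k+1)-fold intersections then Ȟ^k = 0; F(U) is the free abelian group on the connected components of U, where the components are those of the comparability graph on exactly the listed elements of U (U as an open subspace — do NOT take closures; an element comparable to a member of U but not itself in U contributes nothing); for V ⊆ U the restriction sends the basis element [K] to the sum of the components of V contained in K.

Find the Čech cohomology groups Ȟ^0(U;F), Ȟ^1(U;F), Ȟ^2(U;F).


Ȟ^0 ≅ Z,  Ȟ^1 ≅ Z,  Ȟ^2 ≅ 0

nerve simplices:
  A1={{b},{b,e}} A2={{a},{a,c},{a,d},{a,e},{a,d,e}} A3={{d},{a,d},{c,d},{d,e},{a,d,e},{c,d,e}} A4={{c},{e},{a,c},{a,e},{b,e},{c,d},{c,e},{d,e},{a,d,e},{c,d,e}}
  A14={{b,e}} A23={{a,d},{a,d,e}} A24={{a,c},{a,e},{a,d,e}} A34={{c,d},{d,e},{a,d,e},{c,d,e}}
  A234={{a,d,e}}
components per intersection:
  A1: {{b},{b,e}}
  A2: {{a},{a,c},{a,d},{a,e},{a,d,e}}
  A3: {{d},{a,d},{c,d},{d,e},{a,d,e},{c,d,e}}
  A4: {{c},{e},{a,c},{a,e},{b,e},{c,d},{c,e},{d,e},{a,d,e},{c,d,e}}
  A14: {{b,e}}
  A23: {{a,d},{a,d,e}}
  A24: {{a,c}} {{a,e},{a,d,e}}
  A34: {{c,d},{d,e},{a,d,e},{c,d,e}}
  A234: {{a,d,e}}
C dims 4,5,1; δ0: rk 3, SNF 1^3; δ1: rk 1, SNF 1^1
degree 0: 4−3−0 = 1 → Ȟ^0 ≅ Z
degree 1: 5−1−3 = 1 → Ȟ^1 ≅ Z
degree 2: 1−0−1 = 0 → Ȟ^2 ≅ 0


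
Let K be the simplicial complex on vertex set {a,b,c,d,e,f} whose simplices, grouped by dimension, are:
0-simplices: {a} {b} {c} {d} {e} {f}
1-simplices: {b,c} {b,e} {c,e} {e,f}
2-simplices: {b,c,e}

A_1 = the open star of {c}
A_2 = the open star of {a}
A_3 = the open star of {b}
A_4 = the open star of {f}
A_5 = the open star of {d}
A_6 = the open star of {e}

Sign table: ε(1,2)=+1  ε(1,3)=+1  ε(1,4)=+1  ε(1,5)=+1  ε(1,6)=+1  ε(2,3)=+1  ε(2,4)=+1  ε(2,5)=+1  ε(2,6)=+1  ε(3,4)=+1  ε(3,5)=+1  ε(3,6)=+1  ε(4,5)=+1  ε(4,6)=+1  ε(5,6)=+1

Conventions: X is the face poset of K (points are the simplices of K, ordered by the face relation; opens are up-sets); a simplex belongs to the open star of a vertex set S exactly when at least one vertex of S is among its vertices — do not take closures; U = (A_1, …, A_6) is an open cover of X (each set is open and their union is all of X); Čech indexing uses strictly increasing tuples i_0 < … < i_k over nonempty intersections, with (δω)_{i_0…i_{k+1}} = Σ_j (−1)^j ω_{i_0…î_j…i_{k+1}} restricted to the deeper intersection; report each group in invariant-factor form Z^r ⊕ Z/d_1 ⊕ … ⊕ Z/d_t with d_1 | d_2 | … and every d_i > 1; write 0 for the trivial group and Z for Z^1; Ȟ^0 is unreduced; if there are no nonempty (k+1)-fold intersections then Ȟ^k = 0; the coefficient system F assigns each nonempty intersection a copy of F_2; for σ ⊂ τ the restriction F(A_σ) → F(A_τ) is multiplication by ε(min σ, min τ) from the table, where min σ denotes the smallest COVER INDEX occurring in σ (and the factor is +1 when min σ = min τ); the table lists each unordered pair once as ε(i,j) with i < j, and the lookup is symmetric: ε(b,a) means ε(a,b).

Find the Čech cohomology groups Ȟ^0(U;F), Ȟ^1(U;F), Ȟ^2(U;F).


nonempty intersections:
  A1={{c},{b,c},{c,e},{b,c,e}} A2={{a}} A3={{b},{b,c},{b,e},{b,c,e}} A4={{f},{e,f}} A5={{d}} A6={{e},{b,e},{c,e},{e,f},{b,c,e}}
  A13={{b,c},{b,c,e}} A16={{c,e},{b,c,e}} A36={{b,e},{b,c,e}} A46={{e,f}}
  A136={{b,c,e}}
C dims 6,4,1; δ0: rk_F2 3; δ1: rk_F2 1
Ȟ^0: (6−3)−0=3 ⇒ Z/2 ⊕ Z/2 ⊕ Z/2
Ȟ^1: (4−1)−3=0 ⇒ 0
Ȟ^2: (1−0)−1=0 ⇒ 0

Ȟ^0(U;F) ≅ Z/2 ⊕ Z/2 ⊕ Z/2, Ȟ^1(U;F) ≅ 0 and Ȟ^2(U;F) ≅ 0


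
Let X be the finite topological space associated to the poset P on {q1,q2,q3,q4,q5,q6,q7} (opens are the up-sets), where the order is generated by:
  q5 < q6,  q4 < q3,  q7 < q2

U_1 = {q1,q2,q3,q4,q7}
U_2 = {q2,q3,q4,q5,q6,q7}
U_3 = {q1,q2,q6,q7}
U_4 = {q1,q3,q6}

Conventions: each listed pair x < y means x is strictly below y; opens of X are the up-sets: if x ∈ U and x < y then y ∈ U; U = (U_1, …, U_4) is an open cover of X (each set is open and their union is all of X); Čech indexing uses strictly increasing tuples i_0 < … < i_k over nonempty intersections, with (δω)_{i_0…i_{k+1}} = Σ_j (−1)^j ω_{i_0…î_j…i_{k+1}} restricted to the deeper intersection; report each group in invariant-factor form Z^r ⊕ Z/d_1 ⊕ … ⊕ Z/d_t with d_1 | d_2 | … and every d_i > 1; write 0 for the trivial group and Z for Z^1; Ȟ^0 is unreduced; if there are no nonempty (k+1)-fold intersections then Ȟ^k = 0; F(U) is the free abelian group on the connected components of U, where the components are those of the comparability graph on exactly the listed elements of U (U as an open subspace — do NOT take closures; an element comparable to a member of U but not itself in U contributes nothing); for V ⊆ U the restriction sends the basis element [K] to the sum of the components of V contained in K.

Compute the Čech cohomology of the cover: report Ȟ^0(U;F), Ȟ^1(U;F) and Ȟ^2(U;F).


nerve of the cover:
  U12={q2,q3,q4,q7} U13={q1,q2,q7} U14={q1,q3} U23={q2,q6,q7} U24={q3,q6} U34={q1,q6}
  U123={q2,q7} U124={q3} U134={q1} U234={q6}
components per intersection:
  U1: {q1} {q2,q7} {q3,q4}
  U2: {q2,q7} {q3,q4} {q5,q6}
  U3: {q1} {q2,q7} {q6}
  U4: {q1} {q3} {q6}
  U12: {q2,q7} {q3,q4}
  U13: {q1} {q2,q7}
  U14: {q1} {q3}
  U23: {q2,q7} {q6}
  U24: {q3} {q6}
  U34: {q1} {q6}
  U123: {q2,q7}
  U124: {q3}
  U134: {q1}
  U234: {q6}
C dims 12,12,4; δ0: rk 8, SNF 1^8; δ1: rk 4, SNF 1^4
Ȟ^0 = (12 − 8) − 0 = 4, so Ȟ^0 ≅ Z^4
Ȟ^1 = (12 − 4) − 8 = 0, so Ȟ^1 ≅ 0
Ȟ^2 = (4 − 0) − 4 = 0, so Ȟ^2 ≅ 0

Ȟ^0 ≅ Z^4, Ȟ^1 ≅ 0, Ȟ^2 ≅ 0


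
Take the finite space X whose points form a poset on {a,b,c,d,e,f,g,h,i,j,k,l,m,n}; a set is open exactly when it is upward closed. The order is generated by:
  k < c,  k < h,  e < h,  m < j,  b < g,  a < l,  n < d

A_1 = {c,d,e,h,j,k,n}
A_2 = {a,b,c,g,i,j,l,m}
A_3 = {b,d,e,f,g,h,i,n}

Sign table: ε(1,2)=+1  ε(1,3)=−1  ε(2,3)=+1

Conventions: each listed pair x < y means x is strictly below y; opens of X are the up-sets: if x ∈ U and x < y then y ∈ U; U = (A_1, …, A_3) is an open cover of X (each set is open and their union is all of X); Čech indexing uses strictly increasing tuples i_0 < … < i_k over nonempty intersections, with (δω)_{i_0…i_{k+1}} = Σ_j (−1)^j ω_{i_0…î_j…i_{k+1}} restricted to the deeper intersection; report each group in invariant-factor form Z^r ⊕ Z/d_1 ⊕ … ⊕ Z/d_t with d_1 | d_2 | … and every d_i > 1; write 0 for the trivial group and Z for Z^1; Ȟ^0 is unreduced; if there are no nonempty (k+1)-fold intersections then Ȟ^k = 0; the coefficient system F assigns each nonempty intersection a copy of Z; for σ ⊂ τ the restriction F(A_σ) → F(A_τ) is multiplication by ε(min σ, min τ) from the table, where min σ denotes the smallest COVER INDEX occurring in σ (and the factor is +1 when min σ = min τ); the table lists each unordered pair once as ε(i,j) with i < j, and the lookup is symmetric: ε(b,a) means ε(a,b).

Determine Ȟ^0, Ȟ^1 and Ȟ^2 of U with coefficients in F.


Ȟ^0 = 0, Ȟ^1 = Z/2, Ȟ^2 = 0

cover nerve:
  A12={c,j} A13={d,e,h,n} A23={b,g,i}
C dims 3,3; δ0: rk 3, SNF 1^2·2
Ȟ^0: (3−3)−0=0 ⇒ 0
Ȟ^1: (3−0)−3=0 plus torsion [2] ⇒ Z/2
Ȟ^2: (0−0)−0=0 ⇒ 0


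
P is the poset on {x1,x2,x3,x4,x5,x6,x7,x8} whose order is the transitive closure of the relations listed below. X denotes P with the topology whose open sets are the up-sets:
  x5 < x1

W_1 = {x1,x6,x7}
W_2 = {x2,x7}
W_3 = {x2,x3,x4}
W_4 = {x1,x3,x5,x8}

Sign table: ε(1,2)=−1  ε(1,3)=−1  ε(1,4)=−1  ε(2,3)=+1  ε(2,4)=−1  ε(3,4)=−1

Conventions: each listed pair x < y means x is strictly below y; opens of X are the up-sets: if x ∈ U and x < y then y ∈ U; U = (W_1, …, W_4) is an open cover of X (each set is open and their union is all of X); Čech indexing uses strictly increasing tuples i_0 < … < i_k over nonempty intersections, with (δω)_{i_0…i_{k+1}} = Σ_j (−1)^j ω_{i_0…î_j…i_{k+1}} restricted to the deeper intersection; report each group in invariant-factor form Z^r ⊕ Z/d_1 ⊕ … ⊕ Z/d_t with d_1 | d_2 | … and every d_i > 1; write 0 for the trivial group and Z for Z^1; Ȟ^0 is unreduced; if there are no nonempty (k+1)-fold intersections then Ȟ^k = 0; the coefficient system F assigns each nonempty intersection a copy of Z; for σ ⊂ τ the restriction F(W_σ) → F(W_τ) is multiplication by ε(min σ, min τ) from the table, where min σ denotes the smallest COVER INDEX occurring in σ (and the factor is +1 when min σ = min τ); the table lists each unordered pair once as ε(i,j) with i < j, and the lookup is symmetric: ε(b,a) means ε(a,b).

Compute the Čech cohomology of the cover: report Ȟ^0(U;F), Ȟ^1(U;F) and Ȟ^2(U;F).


nerve simplices:
  W12={x7} W14={x1} W23={x2} W34={x3}
C dims 4,4; δ0: rk 4, SNF 1^3·2
degree 0: 4−4−0 = 0 → Ȟ^0 ≅ 0
degree 1: 4−0−4 = 0 plus torsion [2] → Ȟ^1 ≅ Z/2
degree 2: 0−0−0 = 0 → Ȟ^2 ≅ 0

Ȟ^0 = 0,  Ȟ^1 = Z/2,  Ȟ^2 = 0


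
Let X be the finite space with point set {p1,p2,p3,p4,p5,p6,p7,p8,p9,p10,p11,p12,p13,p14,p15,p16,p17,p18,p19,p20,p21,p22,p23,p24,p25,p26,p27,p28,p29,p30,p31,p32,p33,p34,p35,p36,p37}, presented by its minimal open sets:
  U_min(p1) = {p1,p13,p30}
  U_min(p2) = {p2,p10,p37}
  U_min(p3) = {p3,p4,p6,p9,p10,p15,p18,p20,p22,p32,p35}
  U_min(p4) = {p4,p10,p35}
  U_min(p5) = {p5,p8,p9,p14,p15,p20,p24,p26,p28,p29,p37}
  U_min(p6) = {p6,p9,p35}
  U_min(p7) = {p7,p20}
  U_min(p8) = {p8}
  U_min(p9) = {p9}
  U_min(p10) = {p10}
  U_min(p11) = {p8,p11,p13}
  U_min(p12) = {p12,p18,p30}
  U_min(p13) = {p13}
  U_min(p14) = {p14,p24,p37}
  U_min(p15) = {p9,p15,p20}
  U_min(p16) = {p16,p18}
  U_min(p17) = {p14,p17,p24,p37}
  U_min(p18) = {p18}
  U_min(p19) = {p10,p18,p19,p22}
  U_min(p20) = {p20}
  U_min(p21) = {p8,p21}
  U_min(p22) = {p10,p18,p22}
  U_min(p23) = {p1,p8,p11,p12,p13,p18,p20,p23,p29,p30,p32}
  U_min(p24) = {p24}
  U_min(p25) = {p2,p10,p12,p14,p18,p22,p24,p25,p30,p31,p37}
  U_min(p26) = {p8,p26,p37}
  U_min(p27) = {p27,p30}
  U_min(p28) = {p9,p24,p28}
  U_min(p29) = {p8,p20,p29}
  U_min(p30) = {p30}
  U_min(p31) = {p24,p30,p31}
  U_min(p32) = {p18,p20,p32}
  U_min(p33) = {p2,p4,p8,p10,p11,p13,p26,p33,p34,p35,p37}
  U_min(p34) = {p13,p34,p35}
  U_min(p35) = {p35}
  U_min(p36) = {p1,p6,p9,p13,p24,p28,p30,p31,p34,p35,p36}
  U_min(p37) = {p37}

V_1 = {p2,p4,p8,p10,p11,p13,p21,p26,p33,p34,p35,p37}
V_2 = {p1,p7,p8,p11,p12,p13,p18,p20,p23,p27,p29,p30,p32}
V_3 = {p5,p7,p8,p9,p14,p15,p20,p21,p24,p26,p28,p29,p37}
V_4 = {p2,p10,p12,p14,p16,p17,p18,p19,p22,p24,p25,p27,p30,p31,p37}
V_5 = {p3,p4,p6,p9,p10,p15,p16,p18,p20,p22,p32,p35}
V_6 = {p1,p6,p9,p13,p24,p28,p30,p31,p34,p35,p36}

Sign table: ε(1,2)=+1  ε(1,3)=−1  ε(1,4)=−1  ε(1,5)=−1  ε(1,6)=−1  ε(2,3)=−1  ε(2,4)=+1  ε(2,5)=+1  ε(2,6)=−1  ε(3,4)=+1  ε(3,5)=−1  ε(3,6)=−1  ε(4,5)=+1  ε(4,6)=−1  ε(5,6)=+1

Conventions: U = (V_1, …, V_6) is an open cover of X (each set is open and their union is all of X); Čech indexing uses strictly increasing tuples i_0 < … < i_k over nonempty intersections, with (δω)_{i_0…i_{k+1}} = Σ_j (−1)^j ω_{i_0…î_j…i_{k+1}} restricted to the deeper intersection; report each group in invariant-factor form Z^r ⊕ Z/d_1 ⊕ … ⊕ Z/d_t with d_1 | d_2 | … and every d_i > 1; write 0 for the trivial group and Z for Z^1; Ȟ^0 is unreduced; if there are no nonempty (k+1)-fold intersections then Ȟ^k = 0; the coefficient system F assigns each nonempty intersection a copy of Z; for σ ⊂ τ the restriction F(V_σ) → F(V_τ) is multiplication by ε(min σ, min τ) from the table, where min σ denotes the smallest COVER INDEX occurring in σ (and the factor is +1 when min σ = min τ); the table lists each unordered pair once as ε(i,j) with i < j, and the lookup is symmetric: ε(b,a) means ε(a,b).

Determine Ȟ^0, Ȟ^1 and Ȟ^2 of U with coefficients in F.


nerve simplices:
  V12={p8,p11,p13} V13={p8,p21,p26,p37} V14={p2,p10,p37} V15={p4,p10,p35} V16={p13,p34,p35} V23={p7,p8,p20,p29} V24={p12,p18,p27,p30} V25={p18,p20,p32} V26={p1,p13,p30} V34={p14,p24,p37} V35={p9,p15,p20} V36={p9,p24,p28} V45={p10,p16,p18,p22} V46={p24,p30,p31} V56={p6,p9,p35}
  V123={p8} V126={p13} V134={p37} V145={p10} V156={p35} V235={p20} V245={p18} V246={p30} V346={p24} V356={p9}
C dims 6,15,10; δ0: rk 6, SNF 1^5·2; δ1: rk 9, SNF 1^9
degree 0: 6−6−0 = 0 → Ȟ^0 ≅ 0
degree 1: 15−9−6 = 0 plus torsion [2] → Ȟ^1 ≅ Z/2
degree 2: 10−0−9 = 1 → Ȟ^2 ≅ Z

Ȟ^0 ≅ 0, Ȟ^1 ≅ Z/2 and Ȟ^2 ≅ Z


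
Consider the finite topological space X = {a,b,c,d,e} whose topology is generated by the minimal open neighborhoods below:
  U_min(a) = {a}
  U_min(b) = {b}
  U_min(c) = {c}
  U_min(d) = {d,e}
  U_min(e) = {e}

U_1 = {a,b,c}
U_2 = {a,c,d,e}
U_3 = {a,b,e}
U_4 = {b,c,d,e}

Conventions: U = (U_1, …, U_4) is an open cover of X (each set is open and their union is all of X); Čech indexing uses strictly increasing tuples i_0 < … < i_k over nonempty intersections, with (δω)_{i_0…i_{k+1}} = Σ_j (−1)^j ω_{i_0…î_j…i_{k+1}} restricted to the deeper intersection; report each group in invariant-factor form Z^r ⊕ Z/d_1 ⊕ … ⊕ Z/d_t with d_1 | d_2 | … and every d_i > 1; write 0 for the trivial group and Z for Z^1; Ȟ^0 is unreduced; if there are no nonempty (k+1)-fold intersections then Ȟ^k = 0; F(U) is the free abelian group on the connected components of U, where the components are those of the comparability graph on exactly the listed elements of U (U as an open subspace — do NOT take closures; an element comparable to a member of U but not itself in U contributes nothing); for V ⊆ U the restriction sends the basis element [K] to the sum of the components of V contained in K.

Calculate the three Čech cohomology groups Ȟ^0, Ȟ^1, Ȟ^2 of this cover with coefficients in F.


Ȟ^0 ≅ Z^4, Ȟ^1 ≅ 0, Ȟ^2 ≅ 0

nonempty intersections:
  U12={a,c} U13={a,b} U14={b,c} U23={a,e} U24={c,d,e} U34={b,e}
  U123={a} U124={c} U134={b} U234={e}
components per intersection:
  U1: {a} {b} {c}
  U2: {a} {c} {d,e}
  U3: {a} {b} {e}
  U4: {b} {c} {d,e}
  U12: {a} {c}
  U13: {a} {b}
  U14: {b} {c}
  U23: {a} {e}
  U24: {c} {d,e}
  U34: {b} {e}
  U123: {a}
  U124: {c}
  U134: {b}
  U234: {e}
C dims 12,12,4; δ0: rk 8, SNF 1^8; δ1: rk 4, SNF 1^4
Ȟ^0: (12−8)−0=4 ⇒ Z^4
Ȟ^1: (12−4)−8=0 ⇒ 0
Ȟ^2: (4−0)−4=0 ⇒ 0


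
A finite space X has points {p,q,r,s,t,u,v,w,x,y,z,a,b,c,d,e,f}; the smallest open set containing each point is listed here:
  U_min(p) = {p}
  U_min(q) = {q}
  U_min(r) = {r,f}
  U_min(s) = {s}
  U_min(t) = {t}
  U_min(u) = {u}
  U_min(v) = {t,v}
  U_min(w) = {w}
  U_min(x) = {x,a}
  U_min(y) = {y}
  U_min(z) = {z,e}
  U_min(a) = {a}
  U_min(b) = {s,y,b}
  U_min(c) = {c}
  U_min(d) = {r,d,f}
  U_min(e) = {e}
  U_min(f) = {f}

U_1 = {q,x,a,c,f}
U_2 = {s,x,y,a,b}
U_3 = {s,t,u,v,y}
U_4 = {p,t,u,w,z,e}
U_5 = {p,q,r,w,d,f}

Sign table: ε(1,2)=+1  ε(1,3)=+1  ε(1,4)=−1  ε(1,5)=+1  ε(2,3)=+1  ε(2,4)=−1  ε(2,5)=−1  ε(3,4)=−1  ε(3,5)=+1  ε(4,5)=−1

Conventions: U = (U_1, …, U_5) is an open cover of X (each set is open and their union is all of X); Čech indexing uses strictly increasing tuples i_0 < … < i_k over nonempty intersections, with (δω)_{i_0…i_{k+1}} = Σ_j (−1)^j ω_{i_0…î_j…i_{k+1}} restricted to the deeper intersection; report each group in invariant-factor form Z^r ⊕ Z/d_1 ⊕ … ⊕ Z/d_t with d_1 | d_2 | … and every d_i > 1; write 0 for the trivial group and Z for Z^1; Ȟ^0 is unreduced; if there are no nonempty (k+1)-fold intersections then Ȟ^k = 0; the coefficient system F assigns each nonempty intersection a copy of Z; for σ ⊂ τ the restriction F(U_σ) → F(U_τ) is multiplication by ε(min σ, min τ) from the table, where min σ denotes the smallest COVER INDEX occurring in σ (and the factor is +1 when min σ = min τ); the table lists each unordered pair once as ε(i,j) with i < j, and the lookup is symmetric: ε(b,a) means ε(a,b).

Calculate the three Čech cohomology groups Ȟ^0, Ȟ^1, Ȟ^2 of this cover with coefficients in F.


cover nerve:
  U12={x,a} U15={q,f} U23={s,y} U34={t,u} U45={p,w}
C dims 5,5; δ0: rk 4, SNF 1^4
Ȟ^0: (5−4)−0=1 ⇒ Z
Ȟ^1: (5−0)−4=1 ⇒ Z
Ȟ^2: (0−0)−0=0 ⇒ 0

Ȟ^0 ≅ Z,  Ȟ^1 ≅ Z,  Ȟ^2 ≅ 0


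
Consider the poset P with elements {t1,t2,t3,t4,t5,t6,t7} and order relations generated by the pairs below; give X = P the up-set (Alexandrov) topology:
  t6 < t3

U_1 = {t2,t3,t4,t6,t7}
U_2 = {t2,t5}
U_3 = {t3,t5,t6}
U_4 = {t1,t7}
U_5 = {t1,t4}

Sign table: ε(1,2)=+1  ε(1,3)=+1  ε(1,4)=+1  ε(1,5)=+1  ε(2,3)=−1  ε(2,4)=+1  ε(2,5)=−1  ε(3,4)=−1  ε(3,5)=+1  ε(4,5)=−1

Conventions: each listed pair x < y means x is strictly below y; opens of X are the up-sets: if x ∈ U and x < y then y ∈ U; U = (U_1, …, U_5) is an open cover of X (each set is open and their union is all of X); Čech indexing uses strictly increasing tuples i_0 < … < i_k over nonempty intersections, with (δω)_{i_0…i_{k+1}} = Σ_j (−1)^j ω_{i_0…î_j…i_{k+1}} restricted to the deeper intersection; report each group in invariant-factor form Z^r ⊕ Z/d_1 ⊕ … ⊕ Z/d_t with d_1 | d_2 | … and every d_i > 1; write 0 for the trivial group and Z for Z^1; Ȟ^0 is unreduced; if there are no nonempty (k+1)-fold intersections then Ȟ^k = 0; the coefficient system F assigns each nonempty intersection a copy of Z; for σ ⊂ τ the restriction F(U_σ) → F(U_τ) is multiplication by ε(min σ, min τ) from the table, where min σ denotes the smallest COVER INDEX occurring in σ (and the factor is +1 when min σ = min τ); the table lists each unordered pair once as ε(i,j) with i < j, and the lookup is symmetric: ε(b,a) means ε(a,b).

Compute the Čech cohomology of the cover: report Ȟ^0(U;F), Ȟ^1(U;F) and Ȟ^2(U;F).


intersection data:
  U12={t2} U13={t3,t6} U14={t7} U15={t4} U23={t5} U45={t1}
C dims 5,6; δ0: rk 5, SNF 1^4·2
Ȟ^0 = (5 − 5) − 0 = 0, so Ȟ^0 ≅ 0
Ȟ^1 = (6 − 0) − 5 = 1 plus torsion [2], so Ȟ^1 ≅ Z ⊕ Z/2
Ȟ^2 = (0 − 0) − 0 = 0, so Ȟ^2 ≅ 0

Ȟ^0(U;F) ≅ 0, Ȟ^1(U;F) ≅ Z ⊕ Z/2 and Ȟ^2(U;F) ≅ 0


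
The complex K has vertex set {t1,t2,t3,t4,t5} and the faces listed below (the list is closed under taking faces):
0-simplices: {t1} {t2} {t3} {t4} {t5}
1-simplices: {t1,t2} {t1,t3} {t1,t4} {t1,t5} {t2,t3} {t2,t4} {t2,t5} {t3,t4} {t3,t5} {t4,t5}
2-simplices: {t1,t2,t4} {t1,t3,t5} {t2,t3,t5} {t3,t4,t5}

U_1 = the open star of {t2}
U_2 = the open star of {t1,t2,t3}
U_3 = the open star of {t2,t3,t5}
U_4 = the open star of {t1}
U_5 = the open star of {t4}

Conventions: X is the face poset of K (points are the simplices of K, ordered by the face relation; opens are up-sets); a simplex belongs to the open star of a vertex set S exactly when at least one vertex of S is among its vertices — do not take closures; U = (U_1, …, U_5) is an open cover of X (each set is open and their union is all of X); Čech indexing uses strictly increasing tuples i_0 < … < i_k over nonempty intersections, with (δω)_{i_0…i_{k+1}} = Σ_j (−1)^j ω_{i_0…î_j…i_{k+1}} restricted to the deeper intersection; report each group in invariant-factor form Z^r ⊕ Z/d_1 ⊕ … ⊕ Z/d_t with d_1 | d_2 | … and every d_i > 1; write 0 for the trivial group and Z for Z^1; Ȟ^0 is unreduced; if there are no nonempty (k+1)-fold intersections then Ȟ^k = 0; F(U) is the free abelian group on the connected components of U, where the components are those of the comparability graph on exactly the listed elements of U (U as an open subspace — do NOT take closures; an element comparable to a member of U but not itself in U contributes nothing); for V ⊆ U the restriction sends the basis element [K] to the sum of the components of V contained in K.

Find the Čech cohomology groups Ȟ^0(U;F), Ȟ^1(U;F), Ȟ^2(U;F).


nerve of the cover:
  U1={{t2},{t1,t2},{t2,t3},{t2,t4},{t2,t5},{t1,t2,t4},{t2,t3,t5}} U2={{t1},{t2},{t3},{t1,t2},{t1,t3},{t1,t4},{t1,t5},{t2,t3},{t2,t4},{t2,t5},{t3,t4},{t3,t5},{t1,t2,t4},{t1,t3,t5},{t2,t3,t5},{t3,t4,t5}} U3={{t2},{t3},{t5},{t1,t2},{t1,t3},{t1,t5},{t2,t3},{t2,t4},{t2,t5},{t3,t4},{t3,t5},{t4,t5},{t1,t2,t4},{t1,t3,t5},{t2,t3,t5},{t3,t4,t5}} U4={{t1},{t1,t2},{t1,t3},{t1,t4},{t1,t5},{t1,t2,t4},{t1,t3,t5}} U5={{t4},{t1,t4},{t2,t4},{t3,t4},{t4,t5},{t1,t2,t4},{t3,t4,t5}}
  U12={{t2},{t1,t2},{t2,t3},{t2,t4},{t2,t5},{t1,t2,t4},{t2,t3,t5}} U13={{t2},{t1,t2},{t2,t3},{t2,t4},{t2,t5},{t1,t2,t4},{t2,t3,t5}} U14={{t1,t2},{t1,t2,t4}} U15={{t2,t4},{t1,t2,t4}} U23={{t2},{t3},{t1,t2},{t1,t3},{t1,t5},{t2,t3},{t2,t4},{t2,t5},{t3,t4},{t3,t5},{t1,t2,t4},{t1,t3,t5},{t2,t3,t5},{t3,t4,t5}} U24={{t1},{t1,t2},{t1,t3},{t1,t4},{t1,t5},{t1,t2,t4},{t1,t3,t5}} U25={{t1,t4},{t2,t4},{t3,t4},{t1,t2,t4},{t3,t4,t5}} U34={{t1,t2},{t1,t3},{t1,t5},{t1,t2,t4},{t1,t3,t5}} U35={{t2,t4},{t3,t4},{t4,t5},{t1,t2,t4},{t3,t4,t5}} U45={{t1,t4},{t1,t2,t4}}
  U123={{t2},{t1,t2},{t2,t3},{t2,t4},{t2,t5},{t1,t2,t4},{t2,t3,t5}} U124={{t1,t2},{t1,t2,t4}} U125={{t2,t4},{t1,t2,t4}} U134={{t1,t2},{t1,t2,t4}} U135={{t2,t4},{t1,t2,t4}} U145={{t1,t2,t4}} U234={{t1,t2},{t1,t3},{t1,t5},{t1,t2,t4},{t1,t3,t5}} U235={{t2,t4},{t3,t4},{t1,t2,t4},{t3,t4,t5}} U245={{t1,t4},{t1,t2,t4}} U345={{t1,t2,t4}}
  U1234={{t1,t2},{t1,t2,t4}} U1235={{t2,t4},{t1,t2,t4}} U1245={{t1,t2,t4}} U1345={{t1,t2,t4}} U2345={{t1,t2,t4}}
  U12345={{t1,t2,t4}}
components per intersection:
  U1: {{t2},{t1,t2},{t2,t3},{t2,t4},{t2,t5},{t1,t2,t4},{t2,t3,t5}}
  U2: {{t1},{t2},{t3},{t1,t2},{t1,t3},{t1,t4},{t1,t5},{t2,t3},{t2,t4},{t2,t5},{t3,t4},{t3,t5},{t1,t2,t4},{t1,t3,t5},{t2,t3,t5},{t3,t4,t5}}
  U3: {{t2},{t3},{t5},{t1,t2},{t1,t3},{t1,t5},{t2,t3},{t2,t4},{t2,t5},{t3,t4},{t3,t5},{t4,t5},{t1,t2,t4},{t1,t3,t5},{t2,t3,t5},{t3,t4,t5}}
  U4: {{t1},{t1,t2},{t1,t3},{t1,t4},{t1,t5},{t1,t2,t4},{t1,t3,t5}}
  U5: {{t4},{t1,t4},{t2,t4},{t3,t4},{t4,t5},{t1,t2,t4},{t3,t4,t5}}
  U12: {{t2},{t1,t2},{t2,t3},{t2,t4},{t2,t5},{t1,t2,t4},{t2,t3,t5}}
  U13: {{t2},{t1,t2},{t2,t3},{t2,t4},{t2,t5},{t1,t2,t4},{t2,t3,t5}}
  U14: {{t1,t2},{t1,t2,t4}}
  U15: {{t2,t4},{t1,t2,t4}}
  U23: {{t2},{t3},{t1,t2},{t1,t3},{t1,t5},{t2,t3},{t2,t4},{t2,t5},{t3,t4},{t3,t5},{t1,t2,t4},{t1,t3,t5},{t2,t3,t5},{t3,t4,t5}}
  U24: {{t1},{t1,t2},{t1,t3},{t1,t4},{t1,t5},{t1,t2,t4},{t1,t3,t5}}
  U25: {{t1,t4},{t2,t4},{t1,t2,t4}} {{t3,t4},{t3,t4,t5}}
  U34: {{t1,t2},{t1,t2,t4}} {{t1,t3},{t1,t5},{t1,t3,t5}}
  U35: {{t2,t4},{t1,t2,t4}} {{t3,t4},{t4,t5},{t3,t4,t5}}
  U45: {{t1,t4},{t1,t2,t4}}
  U123: {{t2},{t1,t2},{t2,t3},{t2,t4},{t2,t5},{t1,t2,t4},{t2,t3,t5}}
  U124: {{t1,t2},{t1,t2,t4}}
  U125: {{t2,t4},{t1,t2,t4}}
  U134: {{t1,t2},{t1,t2,t4}}
  U135: {{t2,t4},{t1,t2,t4}}
  U145: {{t1,t2,t4}}
  U234: {{t1,t2},{t1,t2,t4}} {{t1,t3},{t1,t5},{t1,t3,t5}}
  U235: {{t2,t4},{t1,t2,t4}} {{t3,t4},{t3,t4,t5}}
  U245: {{t1,t4},{t1,t2,t4}}
  U345: {{t1,t2,t4}}
  U1234: {{t1,t2},{t1,t2,t4}}
  U1235: {{t2,t4},{t1,t2,t4}}
  U1245: {{t1,t2,t4}}
  U1345: {{t1,t2,t4}}
  U2345: {{t1,t2,t4}}
  U12345: {{t1,t2,t4}}
C dims 5,13,12,5; δ0: rk 4, SNF 1^4; δ1: rk 8, SNF 1^8; δ2: rk 4, SNF 1^4
Ȟ^0 = (5 − 4) − 0 = 1, so Ȟ^0 ≅ Z
Ȟ^1 = (13 − 8) − 4 = 1, so Ȟ^1 ≅ Z
Ȟ^2 = (12 − 4) − 8 = 0, so Ȟ^2 ≅ 0

Ȟ^0(U;F) ≅ Z,  Ȟ^1(U;F) ≅ Z,  Ȟ^2(U;F) ≅ 0


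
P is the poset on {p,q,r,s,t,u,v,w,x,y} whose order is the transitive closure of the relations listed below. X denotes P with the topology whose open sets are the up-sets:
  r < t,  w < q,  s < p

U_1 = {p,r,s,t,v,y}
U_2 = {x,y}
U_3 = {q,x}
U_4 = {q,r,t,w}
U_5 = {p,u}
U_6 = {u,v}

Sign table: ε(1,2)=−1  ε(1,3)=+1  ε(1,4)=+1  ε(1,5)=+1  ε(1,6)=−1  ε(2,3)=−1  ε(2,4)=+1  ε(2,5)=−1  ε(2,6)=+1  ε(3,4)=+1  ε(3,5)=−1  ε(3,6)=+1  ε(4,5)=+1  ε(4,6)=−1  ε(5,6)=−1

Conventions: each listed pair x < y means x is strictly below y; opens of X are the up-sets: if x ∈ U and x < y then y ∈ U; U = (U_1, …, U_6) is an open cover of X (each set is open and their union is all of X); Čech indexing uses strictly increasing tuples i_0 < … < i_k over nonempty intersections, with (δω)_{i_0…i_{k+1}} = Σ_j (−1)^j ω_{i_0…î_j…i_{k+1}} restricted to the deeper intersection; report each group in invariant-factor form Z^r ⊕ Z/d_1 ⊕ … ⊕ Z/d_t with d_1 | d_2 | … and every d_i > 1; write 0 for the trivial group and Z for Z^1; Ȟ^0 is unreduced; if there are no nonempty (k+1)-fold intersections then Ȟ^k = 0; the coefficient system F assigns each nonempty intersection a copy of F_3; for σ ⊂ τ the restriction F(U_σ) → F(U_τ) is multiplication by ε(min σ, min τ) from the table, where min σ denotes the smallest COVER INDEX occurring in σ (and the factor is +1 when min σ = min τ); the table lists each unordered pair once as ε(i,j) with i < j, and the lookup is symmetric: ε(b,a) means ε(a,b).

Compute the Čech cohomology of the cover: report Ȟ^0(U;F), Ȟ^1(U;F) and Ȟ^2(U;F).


Ȟ^0 ≅ Z/3; Ȟ^1 ≅ Z/3 ⊕ Z/3; Ȟ^2 ≅ 0

nerve simplices:
  U12={y} U14={r,t} U15={p} U16={v} U23={x} U34={q} U56={u}
C dims 6,7; δ0: rk_F3 5
degree 0: 6−5−0 = 1 → Ȟ^0 ≅ Z/3
degree 1: 7−0−5 = 2 → Ȟ^1 ≅ Z/3 ⊕ Z/3
degree 2: 0−0−0 = 0 → Ȟ^2 ≅ 0


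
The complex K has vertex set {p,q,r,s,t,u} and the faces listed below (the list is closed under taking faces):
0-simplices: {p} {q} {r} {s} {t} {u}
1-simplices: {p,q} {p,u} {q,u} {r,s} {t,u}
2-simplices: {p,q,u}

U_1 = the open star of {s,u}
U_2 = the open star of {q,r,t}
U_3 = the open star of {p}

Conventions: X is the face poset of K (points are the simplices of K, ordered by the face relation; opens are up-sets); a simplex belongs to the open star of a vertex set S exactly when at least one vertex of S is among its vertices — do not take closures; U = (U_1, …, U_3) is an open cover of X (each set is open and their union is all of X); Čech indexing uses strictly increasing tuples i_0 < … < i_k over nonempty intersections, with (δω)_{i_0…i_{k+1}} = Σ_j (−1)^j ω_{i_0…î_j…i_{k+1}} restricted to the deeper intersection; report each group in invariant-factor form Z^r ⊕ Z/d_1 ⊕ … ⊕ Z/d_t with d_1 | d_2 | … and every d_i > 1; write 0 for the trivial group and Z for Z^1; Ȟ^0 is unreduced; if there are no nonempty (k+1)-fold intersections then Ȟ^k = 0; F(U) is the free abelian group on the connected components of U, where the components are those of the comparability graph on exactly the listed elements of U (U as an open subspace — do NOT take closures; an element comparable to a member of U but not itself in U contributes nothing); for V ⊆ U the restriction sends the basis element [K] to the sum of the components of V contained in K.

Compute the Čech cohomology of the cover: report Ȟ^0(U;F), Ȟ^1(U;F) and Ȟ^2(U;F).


nerve of the cover:
  U1={{s},{u},{p,u},{q,u},{r,s},{t,u},{p,q,u}} U2={{q},{r},{t},{p,q},{q,u},{r,s},{t,u},{p,q,u}} U3={{p},{p,q},{p,u},{p,q,u}}
  U12={{q,u},{r,s},{t,u},{p,q,u}} U13={{p,u},{p,q,u}} U23={{p,q},{p,q,u}}
  U123={{p,q,u}}
components per intersection:
  U1: {{s},{r,s}} {{u},{p,u},{q,u},{t,u},{p,q,u}}
  U2: {{q},{p,q},{q,u},{p,q,u}} {{r},{r,s}} {{t},{t,u}}
  U3: {{p},{p,q},{p,u},{p,q,u}}
  U12: {{q,u},{p,q,u}} {{r,s}} {{t,u}}
  U13: {{p,u},{p,q,u}}
  U23: {{p,q},{p,q,u}}
  U123: {{p,q,u}}
C dims 6,5,1; δ0: rk 4, SNF 1^4; δ1: rk 1, SNF 1^1
Ȟ^0 = (6 − 4) − 0 = 2, so Ȟ^0 ≅ Z^2
Ȟ^1 = (5 − 1) − 4 = 0, so Ȟ^1 ≅ 0
Ȟ^2 = (1 − 0) − 1 = 0, so Ȟ^2 ≅ 0

Ȟ^0 = Z^2,  Ȟ^1 = 0,  Ȟ^2 = 0


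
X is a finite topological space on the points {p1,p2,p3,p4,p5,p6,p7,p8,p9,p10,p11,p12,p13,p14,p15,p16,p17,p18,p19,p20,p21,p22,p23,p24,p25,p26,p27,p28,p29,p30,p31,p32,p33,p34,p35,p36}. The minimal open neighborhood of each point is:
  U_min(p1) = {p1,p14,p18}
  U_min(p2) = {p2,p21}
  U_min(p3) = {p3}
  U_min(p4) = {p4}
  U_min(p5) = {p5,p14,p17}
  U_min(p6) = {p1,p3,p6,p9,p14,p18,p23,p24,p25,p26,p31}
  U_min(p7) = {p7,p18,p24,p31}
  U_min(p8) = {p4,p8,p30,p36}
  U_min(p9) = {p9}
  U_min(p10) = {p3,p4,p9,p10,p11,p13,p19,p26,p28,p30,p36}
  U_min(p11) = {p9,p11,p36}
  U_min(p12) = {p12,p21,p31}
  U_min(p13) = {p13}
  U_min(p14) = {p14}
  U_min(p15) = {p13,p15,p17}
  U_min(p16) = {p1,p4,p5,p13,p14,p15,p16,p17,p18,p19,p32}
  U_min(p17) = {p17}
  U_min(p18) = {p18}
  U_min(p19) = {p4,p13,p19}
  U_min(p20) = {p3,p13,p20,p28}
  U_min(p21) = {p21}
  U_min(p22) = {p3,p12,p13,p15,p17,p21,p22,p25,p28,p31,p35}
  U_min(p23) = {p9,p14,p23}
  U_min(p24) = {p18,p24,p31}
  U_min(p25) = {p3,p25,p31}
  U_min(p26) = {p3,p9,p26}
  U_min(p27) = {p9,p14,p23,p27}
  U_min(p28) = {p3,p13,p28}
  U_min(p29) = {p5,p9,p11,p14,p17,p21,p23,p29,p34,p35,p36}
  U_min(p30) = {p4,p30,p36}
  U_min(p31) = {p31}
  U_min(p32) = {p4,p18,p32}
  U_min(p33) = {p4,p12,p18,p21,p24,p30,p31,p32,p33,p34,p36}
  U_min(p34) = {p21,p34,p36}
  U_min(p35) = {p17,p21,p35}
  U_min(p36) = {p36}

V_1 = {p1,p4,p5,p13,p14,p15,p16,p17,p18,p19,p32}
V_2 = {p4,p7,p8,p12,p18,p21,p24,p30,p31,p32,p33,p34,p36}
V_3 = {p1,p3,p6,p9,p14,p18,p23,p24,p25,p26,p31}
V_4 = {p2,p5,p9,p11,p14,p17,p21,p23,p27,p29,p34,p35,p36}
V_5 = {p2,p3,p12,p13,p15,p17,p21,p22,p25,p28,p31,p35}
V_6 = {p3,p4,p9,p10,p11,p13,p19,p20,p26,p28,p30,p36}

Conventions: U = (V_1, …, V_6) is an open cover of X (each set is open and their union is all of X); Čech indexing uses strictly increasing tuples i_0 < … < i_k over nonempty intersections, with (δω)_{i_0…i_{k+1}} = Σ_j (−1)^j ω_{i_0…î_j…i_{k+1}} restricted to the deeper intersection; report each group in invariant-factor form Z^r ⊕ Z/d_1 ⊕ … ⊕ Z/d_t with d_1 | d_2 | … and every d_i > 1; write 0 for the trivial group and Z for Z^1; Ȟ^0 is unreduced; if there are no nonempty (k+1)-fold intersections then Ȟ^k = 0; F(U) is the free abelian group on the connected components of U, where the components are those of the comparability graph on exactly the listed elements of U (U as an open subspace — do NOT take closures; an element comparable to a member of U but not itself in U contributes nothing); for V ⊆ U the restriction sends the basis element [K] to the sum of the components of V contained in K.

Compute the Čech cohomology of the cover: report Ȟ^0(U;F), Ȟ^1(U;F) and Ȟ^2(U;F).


Ȟ^0 ≅ Z,  Ȟ^1 ≅ 0,  Ȟ^2 ≅ Z/2

nonempty overlaps:
  V12={p4,p18,p32} V13={p1,p14,p18} V14={p5,p14,p17} V15={p13,p15,p17} V16={p4,p13,p19} V23={p18,p24,p31} V24={p21,p34,p36} V25={p12,p21,p31} V26={p4,p30,p36} V34={p9,p14,p23} V35={p3,p25,p31} V36={p3,p9,p26} V45={p2,p17,p21,p35} V46={p9,p11,p36} V56={p3,p13,p28}
  V123={p18} V126={p4} V134={p14} V145={p17} V156={p13} V235={p31} V245={p21} V246={p36} V346={p9} V356={p3}
components per intersection:
  V1: {p1,p4,p5,p13,p14,p15,p16,p17,p18,p19,p32}
  V2: {p4,p7,p8,p12,p18,p21,p24,p30,p31,p32,p33,p34,p36}
  V3: {p1,p3,p6,p9,p14,p18,p23,p24,p25,p26,p31}
  V4: {p2,p5,p9,p11,p14,p17,p21,p23,p27,p29,p34,p35,p36}
  V5: {p2,p3,p12,p13,p15,p17,p21,p22,p25,p28,p31,p35}
  V6: {p3,p4,p9,p10,p11,p13,p19,p20,p26,p28,p30,p36}
  V12: {p4,p18,p32}
  V13: {p1,p14,p18}
  V14: {p5,p14,p17}
  V15: {p13,p15,p17}
  V16: {p4,p13,p19}
  V23: {p18,p24,p31}
  V24: {p21,p34,p36}
  V25: {p12,p21,p31}
  V26: {p4,p30,p36}
  V34: {p9,p14,p23}
  V35: {p3,p25,p31}
  V36: {p3,p9,p26}
  V45: {p2,p17,p21,p35}
  V46: {p9,p11,p36}
  V56: {p3,p13,p28}
  V123: {p18}
  V126: {p4}
  V134: {p14}
  V145: {p17}
  V156: {p13}
  V235: {p31}
  V245: {p21}
  V246: {p36}
  V346: {p9}
  V356: {p3}
C dims 6,15,10; δ0: rk 5, SNF 1^5; δ1: rk 10, SNF 1^9·2
degree 0: 6−5−0 = 1 → Ȟ^0 ≅ Z
degree 1: 15−10−5 = 0 → Ȟ^1 ≅ 0
degree 2: 10−0−10 = 0 plus torsion [2] → Ȟ^2 ≅ Z/2
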